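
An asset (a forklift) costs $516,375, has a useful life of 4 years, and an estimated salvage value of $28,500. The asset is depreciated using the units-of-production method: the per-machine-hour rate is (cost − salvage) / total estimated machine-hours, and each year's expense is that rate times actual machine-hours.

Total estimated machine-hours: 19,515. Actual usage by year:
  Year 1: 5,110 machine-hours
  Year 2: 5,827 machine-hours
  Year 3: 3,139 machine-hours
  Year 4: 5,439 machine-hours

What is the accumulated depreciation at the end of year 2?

$273,425

Depreciable base = $516,375 − $28,500 = $487,875.
Rate = $487,875 / 19,515 machine-hours = $25 per machine-hour.
Year 1: 5,110 × $25 = $127,750. Book value $388,625.
Year 2: 5,827 × $25 = $145,675. Book value $242,950.
Accumulated through year 2 = $516,375 − $242,950 = $273,425.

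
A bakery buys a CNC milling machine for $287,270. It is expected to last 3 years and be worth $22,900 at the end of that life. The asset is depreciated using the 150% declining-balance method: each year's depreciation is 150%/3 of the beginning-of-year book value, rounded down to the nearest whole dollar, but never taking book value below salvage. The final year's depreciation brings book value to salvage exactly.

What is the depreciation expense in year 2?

Depreciable base = $287,270 − $22,900 = $264,370.
Year 1: ⌊$287,270 × 150%/3⌋ = $143,635. Book value $143,635.
Year 2: ⌊$143,635 × 150%/3⌋ = $71,817. Book value $71,818.

$71,817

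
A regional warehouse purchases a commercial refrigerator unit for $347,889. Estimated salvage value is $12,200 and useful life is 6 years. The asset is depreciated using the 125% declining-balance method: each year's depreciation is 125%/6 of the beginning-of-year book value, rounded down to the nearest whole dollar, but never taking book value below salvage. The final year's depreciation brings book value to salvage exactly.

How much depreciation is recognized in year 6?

Depreciable base = $347,889 − $12,200 = $335,689.
Year 1: ⌊$347,889 × 125%/6⌋ = $72,476. Book value $275,413.
Year 2: ⌊$275,413 × 125%/6⌋ = $57,377. Book value $218,036.
Year 3: ⌊$218,036 × 125%/6⌋ = $45,424. Book value $172,612.
Year 4: ⌊$172,612 × 125%/6⌋ = $35,960. Book value $136,652.
Year 5: ⌊$136,652 × 125%/6⌋ = $28,469. Book value $108,183.
Year 6 (final): $108,183 − $12,200 = $95,983. Book value $12,200.

$95,983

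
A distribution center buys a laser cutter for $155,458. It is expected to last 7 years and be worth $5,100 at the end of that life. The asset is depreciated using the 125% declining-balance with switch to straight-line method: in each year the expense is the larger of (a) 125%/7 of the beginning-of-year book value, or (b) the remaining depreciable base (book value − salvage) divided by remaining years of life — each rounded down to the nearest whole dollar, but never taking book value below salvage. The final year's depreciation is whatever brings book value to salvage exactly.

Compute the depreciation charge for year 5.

Depreciable base = $155,458 − $5,100 = $150,358.
Year 1: DB = ⌊$155,458 × 125%/7⌋ = $27,760; SL = ⌊$150,358/7⌋ = $21,479 → take DB $27,760. Book value $127,698.
Year 2: DB = ⌊$127,698 × 125%/7⌋ = $22,803; SL = ⌊$122,598/6⌋ = $20,433 → take DB $22,803. Book value $104,895.
Year 3: DB = ⌊$104,895 × 125%/7⌋ = $18,731; SL = ⌊$99,795/5⌋ = $19,959 → take SL $19,959. Book value $84,936.
Year 4: DB = ⌊$84,936 × 125%/7⌋ = $15,167; SL = ⌊$79,836/4⌋ = $19,959 → take SL $19,959. Book value $64,977.
Year 5: DB = ⌊$64,977 × 125%/7⌋ = $11,603; SL = ⌊$59,877/3⌋ = $19,959 → take SL $19,959. Book value $45,018.

$19,959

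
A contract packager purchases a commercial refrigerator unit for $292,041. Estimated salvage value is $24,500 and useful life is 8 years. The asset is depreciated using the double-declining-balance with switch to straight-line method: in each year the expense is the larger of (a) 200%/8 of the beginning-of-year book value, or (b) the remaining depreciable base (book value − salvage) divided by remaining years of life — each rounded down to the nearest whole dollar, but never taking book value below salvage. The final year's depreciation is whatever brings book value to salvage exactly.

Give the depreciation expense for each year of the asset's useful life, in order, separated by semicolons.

Depreciable base = $292,041 − $24,500 = $267,541.
Year 1: DB = ⌊$292,041 × 200%/8⌋ = $73,010; SL = ⌊$267,541/8⌋ = $33,442 → take DB $73,010. Book value $219,031.
Year 2: DB = ⌊$219,031 × 200%/8⌋ = $54,757; SL = ⌊$194,531/7⌋ = $27,790 → take DB $54,757. Book value $164,274.
Year 3: DB = ⌊$164,274 × 200%/8⌋ = $41,068; SL = ⌊$139,774/6⌋ = $23,295 → take DB $41,068. Book value $123,206.
Year 4: DB = ⌊$123,206 × 200%/8⌋ = $30,801; SL = ⌊$98,706/5⌋ = $19,741 → take DB $30,801. Book value $92,405.
Year 5: DB = ⌊$92,405 × 200%/8⌋ = $23,101; SL = ⌊$67,905/4⌋ = $16,976 → take DB $23,101. Book value $69,304.
Year 6: DB = ⌊$69,304 × 200%/8⌋ = $17,326; SL = ⌊$44,804/3⌋ = $14,934 → take DB $17,326. Book value $51,978.
Year 7: DB = ⌊$51,978 × 200%/8⌋ = $12,994; SL = ⌊$27,478/2⌋ = $13,739 → take SL $13,739. Book value $38,239.
Year 8 (final): $38,239 − $24,500 = $13,739. Book value $24,500.

$73,010; $54,757; $41,068; $30,801; $23,101; $17,326; $13,739; $13,739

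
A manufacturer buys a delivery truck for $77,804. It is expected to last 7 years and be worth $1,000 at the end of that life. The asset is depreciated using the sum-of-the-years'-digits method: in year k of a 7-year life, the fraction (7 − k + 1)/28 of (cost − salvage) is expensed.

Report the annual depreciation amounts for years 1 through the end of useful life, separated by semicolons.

Depreciable base = $77,804 − $1,000 = $76,804.
Sum of the years' digits = 7+6+5+4+3+2+1 = 28.
Year 1: $76,804 × 7/28 = $19,201. Book value $58,603.
Year 2: $76,804 × 6/28 = $16,458. Book value $42,145.
Year 3: $76,804 × 5/28 = $13,715. Book value $28,430.
Year 4: $76,804 × 4/28 = $10,972. Book value $17,458.
Year 5: $76,804 × 3/28 = $8,229. Book value $9,229.
Year 6: $76,804 × 2/28 = $5,486. Book value $3,743.
Year 7: $76,804 × 1/28 = $2,743. Book value $1,000.

$19,201; $16,458; $13,715; $10,972; $8,229; $5,486; $2,743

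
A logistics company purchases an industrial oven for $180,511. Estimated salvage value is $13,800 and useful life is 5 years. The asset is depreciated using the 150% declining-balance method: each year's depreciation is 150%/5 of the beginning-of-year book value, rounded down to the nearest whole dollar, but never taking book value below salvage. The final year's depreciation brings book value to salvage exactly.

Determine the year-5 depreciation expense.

$29,542

Depreciable base = $180,511 − $13,800 = $166,711.
Year 1: ⌊$180,511 × 150%/5⌋ = $54,153. Book value $126,358.
Year 2: ⌊$126,358 × 150%/5⌋ = $37,907. Book value $88,451.
Year 3: ⌊$88,451 × 150%/5⌋ = $26,535. Book value $61,916.
Year 4: ⌊$61,916 × 150%/5⌋ = $18,574. Book value $43,342.
Year 5 (final): $43,342 − $13,800 = $29,542. Book value $13,800.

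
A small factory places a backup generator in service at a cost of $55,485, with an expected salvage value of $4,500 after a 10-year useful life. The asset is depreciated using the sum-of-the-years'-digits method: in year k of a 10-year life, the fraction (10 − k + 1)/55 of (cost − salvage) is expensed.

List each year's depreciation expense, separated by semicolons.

Depreciable base = $55,485 − $4,500 = $50,985.
Sum of the years' digits = 10+9+8+7+6+5+4+3+2+1 = 55.
Year 1: $50,985 × 10/55 = $9,270. Book value $46,215.
Year 2: $50,985 × 9/55 = $8,343. Book value $37,872.
Year 3: $50,985 × 8/55 = $7,416. Book value $30,456.
Year 4: $50,985 × 7/55 = $6,489. Book value $23,967.
Year 5: $50,985 × 6/55 = $5,562. Book value $18,405.
Year 6: $50,985 × 5/55 = $4,635. Book value $13,770.
Year 7: $50,985 × 4/55 = $3,708. Book value $10,062.
Year 8: $50,985 × 3/55 = $2,781. Book value $7,281.
Year 9: $50,985 × 2/55 = $1,854. Book value $5,427.
Year 10: $50,985 × 1/55 = $927. Book value $4,500.

$9,270; $8,343; $7,416; $6,489; $5,562; $4,635; $3,708; $2,781; $1,854; $927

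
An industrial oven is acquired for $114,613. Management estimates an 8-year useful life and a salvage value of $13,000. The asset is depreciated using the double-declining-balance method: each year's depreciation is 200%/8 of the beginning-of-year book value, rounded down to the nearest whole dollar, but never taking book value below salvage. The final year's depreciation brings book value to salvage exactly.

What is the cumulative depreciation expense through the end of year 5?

$87,414

Depreciable base = $114,613 − $13,000 = $101,613.
Year 1: ⌊$114,613 × 200%/8⌋ = $28,653. Book value $85,960.
Year 2: ⌊$85,960 × 200%/8⌋ = $21,490. Book value $64,470.
Year 3: ⌊$64,470 × 200%/8⌋ = $16,117. Book value $48,353.
Year 4: ⌊$48,353 × 200%/8⌋ = $12,088. Book value $36,265.
Year 5: ⌊$36,265 × 200%/8⌋ = $9,066. Book value $27,199.
Accumulated through year 5 = $114,613 − $27,199 = $87,414.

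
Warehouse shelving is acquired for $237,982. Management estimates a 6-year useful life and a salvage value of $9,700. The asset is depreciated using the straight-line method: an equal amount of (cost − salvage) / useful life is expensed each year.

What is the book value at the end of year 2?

$161,888

Depreciable base = $237,982 − $9,700 = $228,282.
Annual expense = $228,282 / 6 = $38,047.
End of year 1: book value $199,935.
End of year 2: book value $161,888.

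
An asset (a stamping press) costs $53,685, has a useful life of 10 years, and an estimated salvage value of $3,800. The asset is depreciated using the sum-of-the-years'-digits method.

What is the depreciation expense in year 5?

Depreciable base = $53,685 − $3,800 = $49,885.
Sum of the years' digits = 10+9+8+7+6+5+4+3+2+1 = 55.
Year 1: $49,885 × 10/55 = $9,070. Book value $44,615.
Year 2: $49,885 × 9/55 = $8,163. Book value $36,452.
Year 3: $49,885 × 8/55 = $7,256. Book value $29,196.
Year 4: $49,885 × 7/55 = $6,349. Book value $22,847.
Year 5: $49,885 × 6/55 = $5,442. Book value $17,405.

$5,442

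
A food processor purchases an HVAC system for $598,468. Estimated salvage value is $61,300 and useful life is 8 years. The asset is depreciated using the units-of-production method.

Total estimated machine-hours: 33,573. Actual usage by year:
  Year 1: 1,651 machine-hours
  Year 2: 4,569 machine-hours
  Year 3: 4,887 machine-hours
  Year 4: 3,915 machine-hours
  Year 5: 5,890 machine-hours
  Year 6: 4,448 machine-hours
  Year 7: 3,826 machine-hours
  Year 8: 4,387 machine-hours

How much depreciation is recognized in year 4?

Depreciable base = $598,468 − $61,300 = $537,168.
Rate = $537,168 / 33,573 machine-hours = $16 per machine-hour.
Year 1: 1,651 × $16 = $26,416. Book value $572,052.
Year 2: 4,569 × $16 = $73,104. Book value $498,948.
Year 3: 4,887 × $16 = $78,192. Book value $420,756.
Year 4: 3,915 × $16 = $62,640. Book value $358,116.

$62,640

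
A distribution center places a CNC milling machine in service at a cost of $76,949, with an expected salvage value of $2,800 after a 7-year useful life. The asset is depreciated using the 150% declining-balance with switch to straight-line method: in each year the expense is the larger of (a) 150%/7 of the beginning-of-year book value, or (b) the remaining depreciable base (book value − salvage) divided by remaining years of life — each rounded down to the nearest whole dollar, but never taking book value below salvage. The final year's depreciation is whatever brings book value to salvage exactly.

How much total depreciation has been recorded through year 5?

Depreciable base = $76,949 − $2,800 = $74,149.
Year 1: DB = ⌊$76,949 × 150%/7⌋ = $16,489; SL = ⌊$74,149/7⌋ = $10,592 → take DB $16,489. Book value $60,460.
Year 2: DB = ⌊$60,460 × 150%/7⌋ = $12,955; SL = ⌊$57,660/6⌋ = $9,610 → take DB $12,955. Book value $47,505.
Year 3: DB = ⌊$47,505 × 150%/7⌋ = $10,179; SL = ⌊$44,705/5⌋ = $8,941 → take DB $10,179. Book value $37,326.
Year 4: DB = ⌊$37,326 × 150%/7⌋ = $7,998; SL = ⌊$34,526/4⌋ = $8,631 → take SL $8,631. Book value $28,695.
Year 5: DB = ⌊$28,695 × 150%/7⌋ = $6,148; SL = ⌊$25,895/3⌋ = $8,631 → take SL $8,631. Book value $20,064.
Accumulated through year 5 = $76,949 − $20,064 = $56,885.

$56,885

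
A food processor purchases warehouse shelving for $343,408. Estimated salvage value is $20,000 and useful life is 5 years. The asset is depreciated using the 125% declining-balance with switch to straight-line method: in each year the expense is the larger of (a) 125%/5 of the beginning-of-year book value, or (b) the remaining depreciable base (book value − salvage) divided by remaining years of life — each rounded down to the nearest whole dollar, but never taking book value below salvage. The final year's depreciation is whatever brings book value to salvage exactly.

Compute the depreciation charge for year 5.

Depreciable base = $343,408 − $20,000 = $323,408.
Year 1: DB = ⌊$343,408 × 125%/5⌋ = $85,852; SL = ⌊$323,408/5⌋ = $64,681 → take DB $85,852. Book value $257,556.
Year 2: DB = ⌊$257,556 × 125%/5⌋ = $64,389; SL = ⌊$237,556/4⌋ = $59,389 → take DB $64,389. Book value $193,167.
Year 3: DB = ⌊$193,167 × 125%/5⌋ = $48,291; SL = ⌊$173,167/3⌋ = $57,722 → take SL $57,722. Book value $135,445.
Year 4: DB = ⌊$135,445 × 125%/5⌋ = $33,861; SL = ⌊$115,445/2⌋ = $57,722 → take SL $57,722. Book value $77,723.
Year 5 (final): $77,723 − $20,000 = $57,723. Book value $20,000.

$57,723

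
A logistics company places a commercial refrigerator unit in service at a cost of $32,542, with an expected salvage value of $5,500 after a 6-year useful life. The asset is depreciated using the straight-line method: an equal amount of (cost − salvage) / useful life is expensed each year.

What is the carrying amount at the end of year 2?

$23,528

Depreciable base = $32,542 − $5,500 = $27,042.
Annual expense = $27,042 / 6 = $4,507.
End of year 1: book value $28,035.
End of year 2: book value $23,528.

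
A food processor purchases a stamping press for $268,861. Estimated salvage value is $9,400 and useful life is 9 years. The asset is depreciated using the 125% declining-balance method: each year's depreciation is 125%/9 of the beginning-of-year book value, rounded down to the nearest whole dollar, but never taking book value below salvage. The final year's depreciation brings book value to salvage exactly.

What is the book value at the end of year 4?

$147,833

Depreciable base = $268,861 − $9,400 = $259,461.
Year 1: ⌊$268,861 × 125%/9⌋ = $37,341. Book value $231,520.
Year 2: ⌊$231,520 × 125%/9⌋ = $32,155. Book value $199,365.
Year 3: ⌊$199,365 × 125%/9⌋ = $27,689. Book value $171,676.
Year 4: ⌊$171,676 × 125%/9⌋ = $23,843. Book value $147,833.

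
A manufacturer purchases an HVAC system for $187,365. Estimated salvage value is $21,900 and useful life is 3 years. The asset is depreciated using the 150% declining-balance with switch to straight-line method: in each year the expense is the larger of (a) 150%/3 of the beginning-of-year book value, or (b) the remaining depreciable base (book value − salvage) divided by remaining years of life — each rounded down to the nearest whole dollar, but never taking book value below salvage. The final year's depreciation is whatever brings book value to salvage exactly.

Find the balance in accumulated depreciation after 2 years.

Depreciable base = $187,365 − $21,900 = $165,465.
Year 1: DB = ⌊$187,365 × 150%/3⌋ = $93,682; SL = ⌊$165,465/3⌋ = $55,155 → take DB $93,682. Book value $93,683.
Year 2: DB = ⌊$93,683 × 150%/3⌋ = $46,841; SL = ⌊$71,783/2⌋ = $35,891 → take DB $46,841. Book value $46,842.
Accumulated through year 2 = $187,365 − $46,842 = $140,523.

$140,523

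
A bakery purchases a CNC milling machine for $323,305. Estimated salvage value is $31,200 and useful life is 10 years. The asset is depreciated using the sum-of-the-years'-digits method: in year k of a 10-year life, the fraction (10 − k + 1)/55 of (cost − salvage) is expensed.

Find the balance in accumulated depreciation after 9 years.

Depreciable base = $323,305 − $31,200 = $292,105.
Sum of the years' digits = 10+9+8+7+6+5+4+3+2+1 = 55.
Year 1: $292,105 × 10/55 = $53,110. Book value $270,195.
Year 2: $292,105 × 9/55 = $47,799. Book value $222,396.
Year 3: $292,105 × 8/55 = $42,488. Book value $179,908.
Year 4: $292,105 × 7/55 = $37,177. Book value $142,731.
Year 5: $292,105 × 6/55 = $31,866. Book value $110,865.
Year 6: $292,105 × 5/55 = $26,555. Book value $84,310.
Year 7: $292,105 × 4/55 = $21,244. Book value $63,066.
Year 8: $292,105 × 3/55 = $15,933. Book value $47,133.
Year 9: $292,105 × 2/55 = $10,622. Book value $36,511.
Accumulated through year 9 = $323,305 − $36,511 = $286,794.

$286,794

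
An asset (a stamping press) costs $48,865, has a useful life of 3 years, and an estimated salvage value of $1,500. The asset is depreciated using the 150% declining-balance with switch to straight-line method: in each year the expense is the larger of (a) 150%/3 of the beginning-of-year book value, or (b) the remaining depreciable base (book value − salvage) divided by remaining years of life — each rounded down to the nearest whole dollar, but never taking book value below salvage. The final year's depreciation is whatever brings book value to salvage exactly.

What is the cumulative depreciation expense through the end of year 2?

$36,648

Depreciable base = $48,865 − $1,500 = $47,365.
Year 1: DB = ⌊$48,865 × 150%/3⌋ = $24,432; SL = ⌊$47,365/3⌋ = $15,788 → take DB $24,432. Book value $24,433.
Year 2: DB = ⌊$24,433 × 150%/3⌋ = $12,216; SL = ⌊$22,933/2⌋ = $11,466 → take DB $12,216. Book value $12,217.
Accumulated through year 2 = $48,865 − $12,217 = $36,648.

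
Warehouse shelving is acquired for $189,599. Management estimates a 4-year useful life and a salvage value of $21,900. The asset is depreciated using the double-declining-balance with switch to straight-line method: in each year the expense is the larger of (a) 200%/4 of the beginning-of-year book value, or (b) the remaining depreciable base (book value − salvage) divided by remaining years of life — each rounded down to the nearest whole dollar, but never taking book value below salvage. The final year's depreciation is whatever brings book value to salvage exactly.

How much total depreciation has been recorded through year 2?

Depreciable base = $189,599 − $21,900 = $167,699.
Year 1: DB = ⌊$189,599 × 200%/4⌋ = $94,799; SL = ⌊$167,699/4⌋ = $41,924 → take DB $94,799. Book value $94,800.
Year 2: DB = ⌊$94,800 × 200%/4⌋ = $47,400; SL = ⌊$72,900/3⌋ = $24,300 → take DB $47,400. Book value $47,400.
Accumulated through year 2 = $189,599 − $47,400 = $142,199.

$142,199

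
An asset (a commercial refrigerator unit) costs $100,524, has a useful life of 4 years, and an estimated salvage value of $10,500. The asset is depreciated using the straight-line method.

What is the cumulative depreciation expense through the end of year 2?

Depreciable base = $100,524 − $10,500 = $90,024.
Annual expense = $90,024 / 4 = $22,506.
End of year 1: book value $78,018.
End of year 2: book value $55,512.
Accumulated through year 2 = $100,524 − $55,512 = $45,012.

$45,012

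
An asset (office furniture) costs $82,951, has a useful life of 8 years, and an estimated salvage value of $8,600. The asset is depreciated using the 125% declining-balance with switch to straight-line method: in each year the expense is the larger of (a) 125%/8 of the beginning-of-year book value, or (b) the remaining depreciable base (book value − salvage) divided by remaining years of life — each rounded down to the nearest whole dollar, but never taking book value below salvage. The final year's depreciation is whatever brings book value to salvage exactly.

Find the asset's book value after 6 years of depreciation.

Depreciable base = $82,951 − $8,600 = $74,351.
Year 1: DB = ⌊$82,951 × 125%/8⌋ = $12,961; SL = ⌊$74,351/8⌋ = $9,293 → take DB $12,961. Book value $69,990.
Year 2: DB = ⌊$69,990 × 125%/8⌋ = $10,935; SL = ⌊$61,390/7⌋ = $8,770 → take DB $10,935. Book value $59,055.
Year 3: DB = ⌊$59,055 × 125%/8⌋ = $9,227; SL = ⌊$50,455/6⌋ = $8,409 → take DB $9,227. Book value $49,828.
Year 4: DB = ⌊$49,828 × 125%/8⌋ = $7,785; SL = ⌊$41,228/5⌋ = $8,245 → take SL $8,245. Book value $41,583.
Year 5: DB = ⌊$41,583 × 125%/8⌋ = $6,497; SL = ⌊$32,983/4⌋ = $8,245 → take SL $8,245. Book value $33,338.
Year 6: DB = ⌊$33,338 × 125%/8⌋ = $5,209; SL = ⌊$24,738/3⌋ = $8,246 → take SL $8,246. Book value $25,092.

$25,092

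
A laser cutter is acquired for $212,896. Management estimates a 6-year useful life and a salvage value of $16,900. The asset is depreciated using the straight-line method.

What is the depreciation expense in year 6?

Depreciable base = $212,896 − $16,900 = $195,996.
Annual expense = $195,996 / 6 = $32,666.

$32,666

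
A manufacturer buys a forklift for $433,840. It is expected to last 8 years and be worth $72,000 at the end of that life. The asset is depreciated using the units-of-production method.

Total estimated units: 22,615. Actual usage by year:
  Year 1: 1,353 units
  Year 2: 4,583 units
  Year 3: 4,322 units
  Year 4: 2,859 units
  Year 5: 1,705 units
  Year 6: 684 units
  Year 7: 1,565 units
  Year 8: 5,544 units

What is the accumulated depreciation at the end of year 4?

Depreciable base = $433,840 − $72,000 = $361,840.
Rate = $361,840 / 22,615 units = $16 per unit.
Year 1: 1,353 × $16 = $21,648. Book value $412,192.
Year 2: 4,583 × $16 = $73,328. Book value $338,864.
Year 3: 4,322 × $16 = $69,152. Book value $269,712.
Year 4: 2,859 × $16 = $45,744. Book value $223,968.
Accumulated through year 4 = $433,840 − $223,968 = $209,872.

$209,872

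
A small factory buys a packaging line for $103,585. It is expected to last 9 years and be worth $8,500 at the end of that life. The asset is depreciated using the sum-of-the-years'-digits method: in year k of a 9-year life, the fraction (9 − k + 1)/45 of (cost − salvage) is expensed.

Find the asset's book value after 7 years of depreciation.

Depreciable base = $103,585 − $8,500 = $95,085.
Sum of the years' digits = 9+8+7+6+5+4+3+2+1 = 45.
Year 1: $95,085 × 9/45 = $19,017. Book value $84,568.
Year 2: $95,085 × 8/45 = $16,904. Book value $67,664.
Year 3: $95,085 × 7/45 = $14,791. Book value $52,873.
Year 4: $95,085 × 6/45 = $12,678. Book value $40,195.
Year 5: $95,085 × 5/45 = $10,565. Book value $29,630.
Year 6: $95,085 × 4/45 = $8,452. Book value $21,178.
Year 7: $95,085 × 3/45 = $6,339. Book value $14,839.

$14,839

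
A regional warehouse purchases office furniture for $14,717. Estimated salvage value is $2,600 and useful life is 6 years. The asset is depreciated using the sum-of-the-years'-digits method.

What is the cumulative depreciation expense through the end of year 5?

Depreciable base = $14,717 − $2,600 = $12,117.
Sum of the years' digits = 6+5+4+3+2+1 = 21.
Year 1: $12,117 × 6/21 = $3,462. Book value $11,255.
Year 2: $12,117 × 5/21 = $2,885. Book value $8,370.
Year 3: $12,117 × 4/21 = $2,308. Book value $6,062.
Year 4: $12,117 × 3/21 = $1,731. Book value $4,331.
Year 5: $12,117 × 2/21 = $1,154. Book value $3,177.
Accumulated through year 5 = $14,717 − $3,177 = $11,540.

$11,540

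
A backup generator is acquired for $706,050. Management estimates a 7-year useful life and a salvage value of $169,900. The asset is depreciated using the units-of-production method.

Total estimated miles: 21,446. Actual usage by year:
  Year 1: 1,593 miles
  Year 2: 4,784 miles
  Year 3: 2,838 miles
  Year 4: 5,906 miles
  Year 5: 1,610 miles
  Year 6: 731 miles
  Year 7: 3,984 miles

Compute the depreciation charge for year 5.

$40,250

Depreciable base = $706,050 − $169,900 = $536,150.
Rate = $536,150 / 21,446 miles = $25 per mile.
Year 1: 1,593 × $25 = $39,825. Book value $666,225.
Year 2: 4,784 × $25 = $119,600. Book value $546,625.
Year 3: 2,838 × $25 = $70,950. Book value $475,675.
Year 4: 5,906 × $25 = $147,650. Book value $328,025.
Year 5: 1,610 × $25 = $40,250. Book value $287,775.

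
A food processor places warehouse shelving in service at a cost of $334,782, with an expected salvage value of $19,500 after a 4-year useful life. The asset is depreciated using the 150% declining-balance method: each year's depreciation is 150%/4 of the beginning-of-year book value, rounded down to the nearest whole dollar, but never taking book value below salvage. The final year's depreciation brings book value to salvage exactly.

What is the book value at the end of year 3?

Depreciable base = $334,782 − $19,500 = $315,282.
Year 1: ⌊$334,782 × 150%/4⌋ = $125,543. Book value $209,239.
Year 2: ⌊$209,239 × 150%/4⌋ = $78,464. Book value $130,775.
Year 3: ⌊$130,775 × 150%/4⌋ = $49,040. Book value $81,735.

$81,735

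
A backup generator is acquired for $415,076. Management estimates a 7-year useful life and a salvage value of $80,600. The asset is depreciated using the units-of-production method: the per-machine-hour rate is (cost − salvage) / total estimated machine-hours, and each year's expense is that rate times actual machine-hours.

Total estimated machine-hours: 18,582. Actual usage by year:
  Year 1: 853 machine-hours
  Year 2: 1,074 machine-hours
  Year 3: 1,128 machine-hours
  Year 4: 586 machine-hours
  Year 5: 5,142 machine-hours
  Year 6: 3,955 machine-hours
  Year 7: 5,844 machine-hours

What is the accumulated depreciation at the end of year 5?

Depreciable base = $415,076 − $80,600 = $334,476.
Rate = $334,476 / 18,582 machine-hours = $18 per machine-hour.
Year 1: 853 × $18 = $15,354. Book value $399,722.
Year 2: 1,074 × $18 = $19,332. Book value $380,390.
Year 3: 1,128 × $18 = $20,304. Book value $360,086.
Year 4: 586 × $18 = $10,548. Book value $349,538.
Year 5: 5,142 × $18 = $92,556. Book value $256,982.
Accumulated through year 5 = $415,076 − $256,982 = $158,094.

$158,094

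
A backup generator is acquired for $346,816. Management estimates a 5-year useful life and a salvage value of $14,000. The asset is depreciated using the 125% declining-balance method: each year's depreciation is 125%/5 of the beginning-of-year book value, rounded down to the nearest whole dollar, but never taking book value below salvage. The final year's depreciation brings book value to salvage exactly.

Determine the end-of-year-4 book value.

Depreciable base = $346,816 − $14,000 = $332,816.
Year 1: ⌊$346,816 × 125%/5⌋ = $86,704. Book value $260,112.
Year 2: ⌊$260,112 × 125%/5⌋ = $65,028. Book value $195,084.
Year 3: ⌊$195,084 × 125%/5⌋ = $48,771. Book value $146,313.
Year 4: ⌊$146,313 × 125%/5⌋ = $36,578. Book value $109,735.

$109,735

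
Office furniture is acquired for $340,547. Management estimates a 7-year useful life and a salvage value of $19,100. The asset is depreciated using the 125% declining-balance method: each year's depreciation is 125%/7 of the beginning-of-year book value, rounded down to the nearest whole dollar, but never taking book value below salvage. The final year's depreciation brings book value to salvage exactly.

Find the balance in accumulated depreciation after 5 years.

Depreciable base = $340,547 − $19,100 = $321,447.
Year 1: ⌊$340,547 × 125%/7⌋ = $60,811. Book value $279,736.
Year 2: ⌊$279,736 × 125%/7⌋ = $49,952. Book value $229,784.
Year 3: ⌊$229,784 × 125%/7⌋ = $41,032. Book value $188,752.
Year 4: ⌊$188,752 × 125%/7⌋ = $33,705. Book value $155,047.
Year 5: ⌊$155,047 × 125%/7⌋ = $27,686. Book value $127,361.
Accumulated through year 5 = $340,547 − $127,361 = $213,186.

$213,186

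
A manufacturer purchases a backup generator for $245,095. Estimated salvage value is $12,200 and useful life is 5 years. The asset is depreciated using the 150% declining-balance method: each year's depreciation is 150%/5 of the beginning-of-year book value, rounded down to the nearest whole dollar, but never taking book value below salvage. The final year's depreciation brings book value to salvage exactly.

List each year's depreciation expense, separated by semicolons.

Depreciable base = $245,095 − $12,200 = $232,895.
Year 1: ⌊$245,095 × 150%/5⌋ = $73,528. Book value $171,567.
Year 2: ⌊$171,567 × 150%/5⌋ = $51,470. Book value $120,097.
Year 3: ⌊$120,097 × 150%/5⌋ = $36,029. Book value $84,068.
Year 4: ⌊$84,068 × 150%/5⌋ = $25,220. Book value $58,848.
Year 5 (final): $58,848 − $12,200 = $46,648. Book value $12,200.

$73,528; $51,470; $36,029; $25,220; $46,648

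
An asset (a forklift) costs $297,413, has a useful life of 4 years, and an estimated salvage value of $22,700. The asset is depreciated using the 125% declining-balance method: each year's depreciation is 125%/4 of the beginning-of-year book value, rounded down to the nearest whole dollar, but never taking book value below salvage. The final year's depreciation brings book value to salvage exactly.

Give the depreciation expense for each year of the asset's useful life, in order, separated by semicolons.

Depreciable base = $297,413 − $22,700 = $274,713.
Year 1: ⌊$297,413 × 125%/4⌋ = $92,941. Book value $204,472.
Year 2: ⌊$204,472 × 125%/4⌋ = $63,897. Book value $140,575.
Year 3: ⌊$140,575 × 125%/4⌋ = $43,929. Book value $96,646.
Year 4 (final): $96,646 − $22,700 = $73,946. Book value $22,700.

$92,941; $63,897; $43,929; $73,946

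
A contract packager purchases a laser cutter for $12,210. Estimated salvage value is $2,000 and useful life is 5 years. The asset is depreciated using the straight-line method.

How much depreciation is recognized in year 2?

$2,042

Depreciable base = $12,210 − $2,000 = $10,210.
Annual expense = $10,210 / 5 = $2,042.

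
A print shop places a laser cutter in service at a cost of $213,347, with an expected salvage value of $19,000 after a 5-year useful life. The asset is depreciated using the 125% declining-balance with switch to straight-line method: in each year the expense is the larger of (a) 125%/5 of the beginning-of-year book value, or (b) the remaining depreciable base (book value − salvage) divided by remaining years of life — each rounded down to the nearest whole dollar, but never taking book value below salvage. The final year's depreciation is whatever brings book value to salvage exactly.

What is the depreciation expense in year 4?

$33,670

Depreciable base = $213,347 − $19,000 = $194,347.
Year 1: DB = ⌊$213,347 × 125%/5⌋ = $53,336; SL = ⌊$194,347/5⌋ = $38,869 → take DB $53,336. Book value $160,011.
Year 2: DB = ⌊$160,011 × 125%/5⌋ = $40,002; SL = ⌊$141,011/4⌋ = $35,252 → take DB $40,002. Book value $120,009.
Year 3: DB = ⌊$120,009 × 125%/5⌋ = $30,002; SL = ⌊$101,009/3⌋ = $33,669 → take SL $33,669. Book value $86,340.
Year 4: DB = ⌊$86,340 × 125%/5⌋ = $21,585; SL = ⌊$67,340/2⌋ = $33,670 → take SL $33,670. Book value $52,670.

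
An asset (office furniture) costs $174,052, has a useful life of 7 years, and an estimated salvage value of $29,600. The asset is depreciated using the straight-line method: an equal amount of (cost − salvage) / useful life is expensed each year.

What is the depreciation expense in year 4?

Depreciable base = $174,052 − $29,600 = $144,452.
Annual expense = $144,452 / 7 = $20,636.

$20,636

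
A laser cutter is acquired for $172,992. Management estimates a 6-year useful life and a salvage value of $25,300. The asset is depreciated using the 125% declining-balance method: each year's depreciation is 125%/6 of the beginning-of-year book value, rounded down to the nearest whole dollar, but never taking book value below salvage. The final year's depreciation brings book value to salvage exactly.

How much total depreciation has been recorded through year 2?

Depreciable base = $172,992 − $25,300 = $147,692.
Year 1: ⌊$172,992 × 125%/6⌋ = $36,040. Book value $136,952.
Year 2: ⌊$136,952 × 125%/6⌋ = $28,531. Book value $108,421.
Accumulated through year 2 = $172,992 − $108,421 = $64,571.

$64,571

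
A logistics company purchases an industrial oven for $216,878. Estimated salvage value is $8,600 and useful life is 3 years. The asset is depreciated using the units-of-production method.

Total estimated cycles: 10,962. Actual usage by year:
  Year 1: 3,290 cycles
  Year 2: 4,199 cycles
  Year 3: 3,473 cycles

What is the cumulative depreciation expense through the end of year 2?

Depreciable base = $216,878 − $8,600 = $208,278.
Rate = $208,278 / 10,962 cycles = $19 per cycle.
Year 1: 3,290 × $19 = $62,510. Book value $154,368.
Year 2: 4,199 × $19 = $79,781. Book value $74,587.
Accumulated through year 2 = $216,878 − $74,587 = $142,291.

$142,291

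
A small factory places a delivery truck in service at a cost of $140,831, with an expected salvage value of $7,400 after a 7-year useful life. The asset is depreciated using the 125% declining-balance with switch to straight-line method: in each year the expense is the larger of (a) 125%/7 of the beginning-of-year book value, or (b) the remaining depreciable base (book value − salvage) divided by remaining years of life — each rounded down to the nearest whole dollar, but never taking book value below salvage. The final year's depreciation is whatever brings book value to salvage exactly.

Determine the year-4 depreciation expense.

Depreciable base = $140,831 − $7,400 = $133,431.
Year 1: DB = ⌊$140,831 × 125%/7⌋ = $25,148; SL = ⌊$133,431/7⌋ = $19,061 → take DB $25,148. Book value $115,683.
Year 2: DB = ⌊$115,683 × 125%/7⌋ = $20,657; SL = ⌊$108,283/6⌋ = $18,047 → take DB $20,657. Book value $95,026.
Year 3: DB = ⌊$95,026 × 125%/7⌋ = $16,968; SL = ⌊$87,626/5⌋ = $17,525 → take SL $17,525. Book value $77,501.
Year 4: DB = ⌊$77,501 × 125%/7⌋ = $13,839; SL = ⌊$70,101/4⌋ = $17,525 → take SL $17,525. Book value $59,976.

$17,525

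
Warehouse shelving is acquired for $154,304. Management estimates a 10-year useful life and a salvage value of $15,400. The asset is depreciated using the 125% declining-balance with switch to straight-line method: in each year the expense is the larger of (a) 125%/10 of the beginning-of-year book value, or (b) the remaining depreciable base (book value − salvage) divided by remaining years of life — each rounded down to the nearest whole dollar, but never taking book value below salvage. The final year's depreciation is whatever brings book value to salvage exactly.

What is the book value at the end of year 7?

$52,927

Depreciable base = $154,304 − $15,400 = $138,904.
Year 1: DB = ⌊$154,304 × 125%/10⌋ = $19,288; SL = ⌊$138,904/10⌋ = $13,890 → take DB $19,288. Book value $135,016.
Year 2: DB = ⌊$135,016 × 125%/10⌋ = $16,877; SL = ⌊$119,616/9⌋ = $13,290 → take DB $16,877. Book value $118,139.
Year 3: DB = ⌊$118,139 × 125%/10⌋ = $14,767; SL = ⌊$102,739/8⌋ = $12,842 → take DB $14,767. Book value $103,372.
Year 4: DB = ⌊$103,372 × 125%/10⌋ = $12,921; SL = ⌊$87,972/7⌋ = $12,567 → take DB $12,921. Book value $90,451.
Year 5: DB = ⌊$90,451 × 125%/10⌋ = $11,306; SL = ⌊$75,051/6⌋ = $12,508 → take SL $12,508. Book value $77,943.
Year 6: DB = ⌊$77,943 × 125%/10⌋ = $9,742; SL = ⌊$62,543/5⌋ = $12,508 → take SL $12,508. Book value $65,435.
Year 7: DB = ⌊$65,435 × 125%/10⌋ = $8,179; SL = ⌊$50,035/4⌋ = $12,508 → take SL $12,508. Book value $52,927.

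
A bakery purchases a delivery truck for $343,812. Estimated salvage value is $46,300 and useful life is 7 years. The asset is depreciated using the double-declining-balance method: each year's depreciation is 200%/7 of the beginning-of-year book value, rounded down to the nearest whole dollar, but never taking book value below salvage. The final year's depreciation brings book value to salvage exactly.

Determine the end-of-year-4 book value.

Depreciable base = $343,812 − $46,300 = $297,512.
Year 1: ⌊$343,812 × 200%/7⌋ = $98,232. Book value $245,580.
Year 2: ⌊$245,580 × 200%/7⌋ = $70,165. Book value $175,415.
Year 3: ⌊$175,415 × 200%/7⌋ = $50,118. Book value $125,297.
Year 4: ⌊$125,297 × 200%/7⌋ = $35,799. Book value $89,498.

$89,498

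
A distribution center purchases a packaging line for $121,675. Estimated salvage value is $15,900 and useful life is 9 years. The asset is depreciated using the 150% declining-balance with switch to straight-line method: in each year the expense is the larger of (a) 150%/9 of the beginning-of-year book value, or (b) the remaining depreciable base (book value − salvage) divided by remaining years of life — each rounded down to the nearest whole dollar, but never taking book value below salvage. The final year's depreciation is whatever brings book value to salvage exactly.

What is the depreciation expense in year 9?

Depreciable base = $121,675 − $15,900 = $105,775.
Year 1: DB = ⌊$121,675 × 150%/9⌋ = $20,279; SL = ⌊$105,775/9⌋ = $11,752 → take DB $20,279. Book value $101,396.
Year 2: DB = ⌊$101,396 × 150%/9⌋ = $16,899; SL = ⌊$85,496/8⌋ = $10,687 → take DB $16,899. Book value $84,497.
Year 3: DB = ⌊$84,497 × 150%/9⌋ = $14,082; SL = ⌊$68,597/7⌋ = $9,799 → take DB $14,082. Book value $70,415.
Year 4: DB = ⌊$70,415 × 150%/9⌋ = $11,735; SL = ⌊$54,515/6⌋ = $9,085 → take DB $11,735. Book value $58,680.
Year 5: DB = ⌊$58,680 × 150%/9⌋ = $9,780; SL = ⌊$42,780/5⌋ = $8,556 → take DB $9,780. Book value $48,900.
Year 6: DB = ⌊$48,900 × 150%/9⌋ = $8,150; SL = ⌊$33,000/4⌋ = $8,250 → take SL $8,250. Book value $40,650.
Year 7: DB = ⌊$40,650 × 150%/9⌋ = $6,775; SL = ⌊$24,750/3⌋ = $8,250 → take SL $8,250. Book value $32,400.
Year 8: DB = ⌊$32,400 × 150%/9⌋ = $5,400; SL = ⌊$16,500/2⌋ = $8,250 → take SL $8,250. Book value $24,150.
Year 9 (final): $24,150 − $15,900 = $8,250. Book value $15,900.

$8,250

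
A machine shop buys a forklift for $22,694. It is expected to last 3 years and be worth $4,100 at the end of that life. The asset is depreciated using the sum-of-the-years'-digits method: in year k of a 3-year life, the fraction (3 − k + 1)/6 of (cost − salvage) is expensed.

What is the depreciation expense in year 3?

$3,099

Depreciable base = $22,694 − $4,100 = $18,594.
Sum of the years' digits = 3+2+1 = 6.
Year 1: $18,594 × 3/6 = $9,297. Book value $13,397.
Year 2: $18,594 × 2/6 = $6,198. Book value $7,199.
Year 3: $18,594 × 1/6 = $3,099. Book value $4,100.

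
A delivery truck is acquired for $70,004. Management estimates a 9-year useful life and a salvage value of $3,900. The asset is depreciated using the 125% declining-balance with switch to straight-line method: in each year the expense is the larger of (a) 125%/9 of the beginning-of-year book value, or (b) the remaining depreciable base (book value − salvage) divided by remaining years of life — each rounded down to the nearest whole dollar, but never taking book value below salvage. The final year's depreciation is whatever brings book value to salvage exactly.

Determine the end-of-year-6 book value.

Depreciable base = $70,004 − $3,900 = $66,104.
Year 1: DB = ⌊$70,004 × 125%/9⌋ = $9,722; SL = ⌊$66,104/9⌋ = $7,344 → take DB $9,722. Book value $60,282.
Year 2: DB = ⌊$60,282 × 125%/9⌋ = $8,372; SL = ⌊$56,382/8⌋ = $7,047 → take DB $8,372. Book value $51,910.
Year 3: DB = ⌊$51,910 × 125%/9⌋ = $7,209; SL = ⌊$48,010/7⌋ = $6,858 → take DB $7,209. Book value $44,701.
Year 4: DB = ⌊$44,701 × 125%/9⌋ = $6,208; SL = ⌊$40,801/6⌋ = $6,800 → take SL $6,800. Book value $37,901.
Year 5: DB = ⌊$37,901 × 125%/9⌋ = $5,264; SL = ⌊$34,001/5⌋ = $6,800 → take SL $6,800. Book value $31,101.
Year 6: DB = ⌊$31,101 × 125%/9⌋ = $4,319; SL = ⌊$27,201/4⌋ = $6,800 → take SL $6,800. Book value $24,301.

$24,301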